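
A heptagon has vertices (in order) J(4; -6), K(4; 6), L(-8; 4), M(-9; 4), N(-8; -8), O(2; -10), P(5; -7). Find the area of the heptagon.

Σ = (48) + (64) + (4) + (104) + (96) + (36) + (-2) = 350
Area = |Σ|/2 = 175.

175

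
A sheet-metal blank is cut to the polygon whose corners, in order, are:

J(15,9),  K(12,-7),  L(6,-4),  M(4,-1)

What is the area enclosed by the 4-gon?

79

Apply the shoelace formula: 2A = Σ (x_i·y_{i+1} − x_{i+1}·y_i), indices taken mod 4.
Cross-terms: -213, -6, 10, 51  ⇒  Σ = -158
Area = |Σ|/2 = 79.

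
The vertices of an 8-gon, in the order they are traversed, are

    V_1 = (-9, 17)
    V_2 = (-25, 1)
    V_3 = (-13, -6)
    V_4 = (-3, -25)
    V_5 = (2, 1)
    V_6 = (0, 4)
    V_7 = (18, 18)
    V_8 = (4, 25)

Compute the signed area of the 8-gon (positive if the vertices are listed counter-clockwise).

770

Cross-terms: 416, 163, 307, 47, 8, -72, 378, 293  ⇒  Σ = 1540
Signed area = Σ/2 = 770 (positive ⇒ counter-clockwise traversal).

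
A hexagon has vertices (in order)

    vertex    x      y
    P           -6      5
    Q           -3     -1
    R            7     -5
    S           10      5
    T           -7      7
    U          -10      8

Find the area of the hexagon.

Σ = (21) + (22) + (85) + (105) + (14) + (-2) = 245
Area = |Σ|/2 = 122.5.

122.5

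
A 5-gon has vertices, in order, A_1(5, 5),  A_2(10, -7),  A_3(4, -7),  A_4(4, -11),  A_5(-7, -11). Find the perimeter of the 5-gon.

|A_1A_2| = √((5)² + (-12)²) = √169 = 13
|A_2A_3| = √((-6)² + (0)²) = √36 = 6
|A_3A_4| = √((0)² + (-4)²) = √16 = 4
|A_4A_5| = √((-11)² + (0)²) = √121 = 11
|A_5A_1| = √((12)² + (16)²) = √400 = 20
Perimeter = 13 + 6 + 4 + 11 + 20 = 54.

54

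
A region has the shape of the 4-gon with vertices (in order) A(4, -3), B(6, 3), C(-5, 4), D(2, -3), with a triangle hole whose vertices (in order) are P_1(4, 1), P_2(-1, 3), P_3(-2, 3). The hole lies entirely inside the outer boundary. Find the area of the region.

40

Outer boundary:
Apply the shoelace formula: 2A = Σ (x_i·y_{i+1} − x_{i+1}·y_i), indices taken mod 4.
Σ = (30) + (39) + (7) + (6) = 82
Area = |Σ|/2 = 41.
Hole:
Σ = (13) + (3) + (-14) = 2
Area = |Σ|/2 = 1.
Net area = 41 − 1 = 40.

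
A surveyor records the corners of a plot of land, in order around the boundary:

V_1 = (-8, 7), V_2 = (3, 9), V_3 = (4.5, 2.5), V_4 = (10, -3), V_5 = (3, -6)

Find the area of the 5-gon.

121.25

Apply the shoelace formula: 2A = Σ (x_i·y_{i+1} − x_{i+1}·y_i), indices taken mod 5.
Cross-terms: -93, -33, -38.5, -51, -27  ⇒  Σ = -242.5
Area = |Σ|/2 = 121.25.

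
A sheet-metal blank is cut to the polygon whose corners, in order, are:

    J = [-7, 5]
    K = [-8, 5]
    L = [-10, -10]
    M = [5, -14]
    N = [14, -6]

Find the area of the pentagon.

259.5

Apply the shoelace (surveyor's) formula: 2A = Σ (x_i·y_{i+1} − x_{i+1}·y_i), indices taken mod 5.
Σ = (5) + (130) + (190) + (166) + (28) = 519
Area = |Σ|/2 = 259.5.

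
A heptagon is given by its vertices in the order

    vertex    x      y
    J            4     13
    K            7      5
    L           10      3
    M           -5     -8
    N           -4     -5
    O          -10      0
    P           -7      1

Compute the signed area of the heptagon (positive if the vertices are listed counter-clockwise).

Apply Gauss's area formula: 2A = Σ (x_i·y_{i+1} − x_{i+1}·y_i), indices taken mod 7.
Cross-terms: -71, -29, -65, -7, -50, -10, -95  ⇒  Σ = -327
Signed area = Σ/2 = -163.5 (negative ⇒ clockwise traversal).

-163.5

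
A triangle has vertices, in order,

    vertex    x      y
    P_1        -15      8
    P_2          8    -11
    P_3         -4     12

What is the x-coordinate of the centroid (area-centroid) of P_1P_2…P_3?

Apply the shoelace (surveyor's) formula. First the cross-terms c_i = x_i·y_{i+1} − x_{i+1}·y_i:
  101, 52, 148  ⇒  2A = 301, A = 150.5.
Then Σ (x_i + x_{i+1})·c_i = -3311, so x̄ = -3311 / (6·150.5) = -11/3.

-11/3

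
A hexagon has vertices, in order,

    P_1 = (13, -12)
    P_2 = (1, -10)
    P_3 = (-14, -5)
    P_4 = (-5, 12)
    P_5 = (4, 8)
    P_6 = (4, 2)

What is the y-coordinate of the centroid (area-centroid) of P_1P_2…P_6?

-120/107

Apply the surveyor's formula. First the cross-terms c_i = x_i·y_{i+1} − x_{i+1}·y_i:
  -118, -145, -193, -88, -24, -74  ⇒  2A = -642, A = -321.
Then Σ (y_i + y_{i+1})·c_i = 2160, so ȳ = 2160 / (6·(-321)) = -120/107.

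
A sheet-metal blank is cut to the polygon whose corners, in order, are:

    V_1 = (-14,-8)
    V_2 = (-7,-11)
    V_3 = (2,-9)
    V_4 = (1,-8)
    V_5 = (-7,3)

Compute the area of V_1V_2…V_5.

Σ = (98) + (85) + (-7) + (-53) + (98) = 221
Area = |Σ|/2 = 110.5.

110.5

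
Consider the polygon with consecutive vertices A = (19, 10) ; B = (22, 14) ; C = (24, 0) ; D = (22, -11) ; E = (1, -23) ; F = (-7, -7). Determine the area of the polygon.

577

Apply the surveyor's formula: 2A = Σ (x_i·y_{i+1} − x_{i+1}·y_i), indices taken mod 6.
A→B: (19)(14) − (22)(10) = 46
B→C: (22)(0) − (24)(14) = -336
C→D: (24)(-11) − (22)(0) = -264
D→E: (22)(-23) − (1)(-11) = -495
E→F: (1)(-7) − (-7)(-23) = -168
F→A: (-7)(10) − (19)(-7) = 63
Σ = -1154
Area = |Σ|/2 = 577.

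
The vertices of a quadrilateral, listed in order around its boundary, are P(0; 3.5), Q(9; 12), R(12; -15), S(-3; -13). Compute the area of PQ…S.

Cross-terms: -31.5, -279, -201, -10.5  ⇒  Σ = -522
Area = |Σ|/2 = 261.

261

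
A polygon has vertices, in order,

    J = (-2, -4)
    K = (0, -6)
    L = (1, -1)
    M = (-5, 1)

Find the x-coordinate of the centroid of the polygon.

Apply the shoelace (surveyor's) formula. First the cross-terms c_i = x_i·y_{i+1} − x_{i+1}·y_i:
  12, 6, -4, 22  ⇒  2A = 36, A = 18.
Then Σ (x_i + x_{i+1})·c_i = -156, so x̄ = -156 / (6·18) = -13/9.

-13/9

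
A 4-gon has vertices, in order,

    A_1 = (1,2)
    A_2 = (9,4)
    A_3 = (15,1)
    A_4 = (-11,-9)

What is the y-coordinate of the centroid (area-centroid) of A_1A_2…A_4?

Apply the surveyor's formula. First the cross-terms c_i = x_i·y_{i+1} − x_{i+1}·y_i:
  -14, -51, -124, -13  ⇒  2A = -202, A = -101.
Then Σ (y_i + y_{i+1})·c_i = 744, so ȳ = 744 / (6·(-101)) = -124/101.

-124/101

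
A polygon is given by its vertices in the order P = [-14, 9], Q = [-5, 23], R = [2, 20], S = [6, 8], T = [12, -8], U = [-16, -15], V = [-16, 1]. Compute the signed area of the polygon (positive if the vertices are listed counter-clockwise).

-682.5

Σ = (-277) + (-146) + (-104) + (-144) + (-308) + (-256) + (-130) = -1365
Signed area = Σ/2 = -682.5 (negative ⇒ clockwise traversal).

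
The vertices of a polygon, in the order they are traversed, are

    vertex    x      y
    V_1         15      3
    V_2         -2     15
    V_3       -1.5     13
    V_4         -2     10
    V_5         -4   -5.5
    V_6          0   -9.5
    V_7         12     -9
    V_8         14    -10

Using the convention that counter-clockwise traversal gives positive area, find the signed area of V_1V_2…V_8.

Σ = (231) + (-3.5) + (11) + (51) + (38) + (114) + (6) + (192) = 639.5
Signed area = Σ/2 = 319.75 (positive ⇒ counter-clockwise traversal).

319.75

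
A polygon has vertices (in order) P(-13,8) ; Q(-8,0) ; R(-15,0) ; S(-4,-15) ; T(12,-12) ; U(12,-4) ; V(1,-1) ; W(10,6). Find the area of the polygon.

389.5

Apply the shoelace formula: 2A = Σ (x_i·y_{i+1} − x_{i+1}·y_i), indices taken mod 8.
P→Q: (-13)(0) − (-8)(8) = 64
Q→R: (-8)(0) − (-15)(0) = 0
R→S: (-15)(-15) − (-4)(0) = 225
S→T: (-4)(-12) − (12)(-15) = 228
T→U: (12)(-4) − (12)(-12) = 96
U→V: (12)(-1) − (1)(-4) = -8
V→W: (1)(6) − (10)(-1) = 16
W→P: (10)(8) − (-13)(6) = 158
Σ = 779
Area = |Σ|/2 = 389.5.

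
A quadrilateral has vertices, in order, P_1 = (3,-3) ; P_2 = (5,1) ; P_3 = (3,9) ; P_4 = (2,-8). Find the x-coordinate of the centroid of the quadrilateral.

10/3

Apply the shoelace formula. First the cross-terms c_i = x_i·y_{i+1} − x_{i+1}·y_i:
  18, 42, -42, 18  ⇒  2A = 36, A = 18.
Then Σ (x_i + x_{i+1})·c_i = 360, so x̄ = 360 / (6·18) = 10/3.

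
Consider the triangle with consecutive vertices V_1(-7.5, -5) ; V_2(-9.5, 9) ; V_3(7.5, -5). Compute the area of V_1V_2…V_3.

105

Σ = (-115) + (-20) + (-75) = -210
Area = |Σ|/2 = 105.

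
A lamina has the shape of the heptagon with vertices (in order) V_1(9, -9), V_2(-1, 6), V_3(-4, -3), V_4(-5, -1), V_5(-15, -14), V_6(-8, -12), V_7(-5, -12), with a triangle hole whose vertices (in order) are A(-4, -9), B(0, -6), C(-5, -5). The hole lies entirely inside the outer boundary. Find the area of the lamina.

177

Outer boundary:
Apply the surveyor's formula: 2A = Σ (x_i·y_{i+1} − x_{i+1}·y_i), indices taken mod 7.
Σ = (45) + (27) + (-11) + (55) + (68) + (36) + (153) = 373
Area = |Σ|/2 = 186.5.
Hole:
Σ = (24) + (-30) + (25) = 19
Area = |Σ|/2 = 9.5.
Net area = 186.5 − 9.5 = 177.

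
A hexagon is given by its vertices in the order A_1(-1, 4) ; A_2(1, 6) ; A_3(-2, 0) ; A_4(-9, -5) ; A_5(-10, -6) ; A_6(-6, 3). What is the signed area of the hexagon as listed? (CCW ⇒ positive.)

Apply the surveyor's formula: 2A = Σ (x_i·y_{i+1} − x_{i+1}·y_i), indices taken mod 6.
Σ = (-10) + (12) + (10) + (4) + (-66) + (-21) = -71
Signed area = Σ/2 = -35.5 (negative ⇒ clockwise traversal).

-35.5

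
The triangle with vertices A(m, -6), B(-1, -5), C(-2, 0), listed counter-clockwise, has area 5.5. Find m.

-3

The doubled signed area Σ (x_i y_{i+1} − x_{i+1} y_i) is linear in m.
With m=0 it equals -4; the coefficient of m is -5 (from the two edges through A).
So -5·m + -4 = 2·5.5 = 11 ⇒ m = -3.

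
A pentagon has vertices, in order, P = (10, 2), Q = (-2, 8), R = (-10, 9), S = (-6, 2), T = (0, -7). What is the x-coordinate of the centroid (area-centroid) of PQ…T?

-14/73

Apply Gauss's area formula. First the cross-terms c_i = x_i·y_{i+1} − x_{i+1}·y_i:
  84, 62, 34, 42, 70  ⇒  2A = 292, A = 146.
Then Σ (x_i + x_{i+1})·c_i = -168, so x̄ = -168 / (6·146) = -14/73.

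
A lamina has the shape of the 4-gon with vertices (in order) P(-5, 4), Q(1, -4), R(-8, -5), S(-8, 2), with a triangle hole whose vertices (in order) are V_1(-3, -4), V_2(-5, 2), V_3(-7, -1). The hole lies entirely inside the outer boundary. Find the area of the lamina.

40.5

Outer boundary:
Apply the shoelace formula: 2A = Σ (x_i·y_{i+1} − x_{i+1}·y_i), indices taken mod 4.
Cross-terms: 16, -37, -56, -22  ⇒  Σ = -99
Area = |Σ|/2 = 49.5.
Hole:
Apply the shoelace formula: 2A = Σ (x_i·y_{i+1} − x_{i+1}·y_i), indices taken mod 3.
Σ = (-26) + (19) + (25) = 18
Area = |Σ|/2 = 9.
Net area = 49.5 − 9 = 40.5.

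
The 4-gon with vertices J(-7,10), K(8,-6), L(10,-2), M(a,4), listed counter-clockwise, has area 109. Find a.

Write out the shoelace sum; only the two edges meeting at M involve a:
2·Area = [(10·4 − a·(-2)) + (a·10 − (-7)·4)] + 6
       = 12·a + 74 = 218
⇒ a = 12.

12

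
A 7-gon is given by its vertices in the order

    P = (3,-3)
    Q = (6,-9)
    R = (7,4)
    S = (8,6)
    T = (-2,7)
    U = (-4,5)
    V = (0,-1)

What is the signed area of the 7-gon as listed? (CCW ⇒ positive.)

Apply the shoelace formula: 2A = Σ (x_i·y_{i+1} − x_{i+1}·y_i), indices taken mod 7.
P→Q: (3)(-9) − (6)(-3) = -9
Q→R: (6)(4) − (7)(-9) = 87
R→S: (7)(6) − (8)(4) = 10
S→T: (8)(7) − (-2)(6) = 68
T→U: (-2)(5) − (-4)(7) = 18
U→V: (-4)(-1) − (0)(5) = 4
V→P: (0)(-3) − (3)(-1) = 3
Σ = 181
Signed area = Σ/2 = 90.5 (positive ⇒ counter-clockwise traversal).

90.5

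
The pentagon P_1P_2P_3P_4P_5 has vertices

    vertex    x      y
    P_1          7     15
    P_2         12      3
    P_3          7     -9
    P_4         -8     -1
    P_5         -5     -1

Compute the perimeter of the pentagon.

66

|P_1P_2| = √((5)² + (-12)²) = √169 = 13
|P_2P_3| = √((-5)² + (-12)²) = √169 = 13
|P_3P_4| = √((-15)² + (8)²) = √289 = 17
|P_4P_5| = √((3)² + (0)²) = √9 = 3
|P_5P_1| = √((12)² + (16)²) = √400 = 20
Perimeter = 13 + 13 + 17 + 3 + 20 = 66.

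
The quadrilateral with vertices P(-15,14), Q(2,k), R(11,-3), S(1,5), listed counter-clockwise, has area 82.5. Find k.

-2

The doubled signed area Σ (x_i y_{i+1} − x_{i+1} y_i) is linear in k.
With k=0 it equals 113; the coefficient of k is -26 (from the two edges through Q).
So -26·k + 113 = 2·82.5 = 165 ⇒ k = -2.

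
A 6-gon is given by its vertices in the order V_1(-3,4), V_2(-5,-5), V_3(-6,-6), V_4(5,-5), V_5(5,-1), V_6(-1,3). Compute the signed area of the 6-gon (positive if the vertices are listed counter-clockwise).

Apply the shoelace formula: 2A = Σ (x_i·y_{i+1} − x_{i+1}·y_i), indices taken mod 6.
Σ = (35) + (0) + (60) + (20) + (14) + (5) = 134
Signed area = Σ/2 = 67 (positive ⇒ counter-clockwise traversal).

67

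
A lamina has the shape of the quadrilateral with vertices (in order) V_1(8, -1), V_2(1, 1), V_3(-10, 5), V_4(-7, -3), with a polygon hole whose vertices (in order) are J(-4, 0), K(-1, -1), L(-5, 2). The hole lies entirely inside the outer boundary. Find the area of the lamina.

57.5

Outer boundary:
Apply the shoelace (surveyor's) formula: 2A = Σ (x_i·y_{i+1} − x_{i+1}·y_i), indices taken mod 4.
Σ = (9) + (15) + (65) + (31) = 120
Area = |Σ|/2 = 60.
Hole:
J→K: (-4)(-1) − (-1)(0) = 4
K→L: (-1)(2) − (-5)(-1) = -7
L→J: (-5)(0) − (-4)(2) = 8
Σ = 5
Area = |Σ|/2 = 2.5.
Net area = 60 − 2.5 = 57.5.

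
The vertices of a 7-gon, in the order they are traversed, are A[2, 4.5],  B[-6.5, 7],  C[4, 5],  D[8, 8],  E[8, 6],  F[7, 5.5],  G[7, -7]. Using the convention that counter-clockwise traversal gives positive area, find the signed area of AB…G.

Apply the shoelace formula: 2A = Σ (x_i·y_{i+1} − x_{i+1}·y_i), indices taken mod 7.
A→B: (2)(7) − (-6.5)(4.5) = 43.25
B→C: (-6.5)(5) − (4)(7) = -60.5
C→D: (4)(8) − (8)(5) = -8
D→E: (8)(6) − (8)(8) = -16
E→F: (8)(5.5) − (7)(6) = 2
F→G: (7)(-7) − (7)(5.5) = -87.5
G→A: (7)(4.5) − (2)(-7) = 45.5
Σ = -81.25
Signed area = Σ/2 = -40.625 (negative ⇒ clockwise traversal).

-40.625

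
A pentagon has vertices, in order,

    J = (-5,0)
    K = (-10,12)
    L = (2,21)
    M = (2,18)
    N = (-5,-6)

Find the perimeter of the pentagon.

|JK| = √((-5)² + (12)²) = √169 = 13
|KL| = √((12)² + (9)²) = √225 = 15
|LM| = √((0)² + (-3)²) = √9 = 3
|MN| = √((-7)² + (-24)²) = √625 = 25
|NJ| = √((0)² + (6)²) = √36 = 6
Perimeter = 13 + 15 + 3 + 25 + 6 = 62.

62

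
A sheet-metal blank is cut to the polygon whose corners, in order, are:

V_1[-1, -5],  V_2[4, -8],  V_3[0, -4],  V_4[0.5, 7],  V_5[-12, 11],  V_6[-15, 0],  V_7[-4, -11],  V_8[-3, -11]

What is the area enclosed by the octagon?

224.25

Σ = (28) + (-16) + (2) + (89.5) + (165) + (165) + (11) + (4) = 448.5
Area = |Σ|/2 = 224.25.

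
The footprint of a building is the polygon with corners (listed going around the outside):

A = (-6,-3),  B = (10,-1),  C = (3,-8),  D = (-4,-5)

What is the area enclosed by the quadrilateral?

53

Σ = (36) + (-77) + (-47) + (-18) = -106
Area = |Σ|/2 = 53.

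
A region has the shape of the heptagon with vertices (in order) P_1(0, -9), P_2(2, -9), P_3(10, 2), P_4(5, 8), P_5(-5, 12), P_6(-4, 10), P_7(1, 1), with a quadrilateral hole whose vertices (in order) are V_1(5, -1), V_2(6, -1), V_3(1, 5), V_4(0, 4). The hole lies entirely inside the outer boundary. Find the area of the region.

120.5

Outer boundary:
Apply the shoelace formula: 2A = Σ (x_i·y_{i+1} − x_{i+1}·y_i), indices taken mod 7.
P_1→P_2: (0)(-9) − (2)(-9) = 18
P_2→P_3: (2)(2) − (10)(-9) = 94
P_3→P_4: (10)(8) − (5)(2) = 70
P_4→P_5: (5)(12) − (-5)(8) = 100
P_5→P_6: (-5)(10) − (-4)(12) = -2
P_6→P_7: (-4)(1) − (1)(10) = -14
P_7→P_1: (1)(-9) − (0)(1) = -9
Σ = 257
Area = |Σ|/2 = 128.5.
Hole:
Apply Gauss's area formula: 2A = Σ (x_i·y_{i+1} − x_{i+1}·y_i), indices taken mod 4.
V_1→V_2: (5)(-1) − (6)(-1) = 1
V_2→V_3: (6)(5) − (1)(-1) = 31
V_3→V_4: (1)(4) − (0)(5) = 4
V_4→V_1: (0)(-1) − (5)(4) = -20
Σ = 16
Area = |Σ|/2 = 8.
Net area = 128.5 − 8 = 120.5.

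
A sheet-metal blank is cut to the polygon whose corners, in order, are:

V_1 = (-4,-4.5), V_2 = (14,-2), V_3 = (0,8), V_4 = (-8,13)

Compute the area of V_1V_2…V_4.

167.5

V_1→V_2: (-4)(-2) − (14)(-4.5) = 71
V_2→V_3: (14)(8) − (0)(-2) = 112
V_3→V_4: (0)(13) − (-8)(8) = 64
V_4→V_1: (-8)(-4.5) − (-4)(13) = 88
Σ = 335
Area = |Σ|/2 = 167.5.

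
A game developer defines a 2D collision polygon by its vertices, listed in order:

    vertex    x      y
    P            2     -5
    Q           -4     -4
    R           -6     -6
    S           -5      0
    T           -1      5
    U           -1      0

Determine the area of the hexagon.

Cross-terms: -28, 0, -30, -25, 5, 5  ⇒  Σ = -73
Area = |Σ|/2 = 36.5.

36.5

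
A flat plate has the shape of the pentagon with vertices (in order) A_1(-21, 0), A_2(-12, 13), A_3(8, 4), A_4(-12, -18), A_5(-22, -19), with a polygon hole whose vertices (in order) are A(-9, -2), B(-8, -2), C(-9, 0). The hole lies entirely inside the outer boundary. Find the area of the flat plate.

Outer boundary:
Σ = (-273) + (-152) + (-96) + (-168) + (-399) = -1088
Area = |Σ|/2 = 544.
Hole:
Apply Gauss's area formula: 2A = Σ (x_i·y_{i+1} − x_{i+1}·y_i), indices taken mod 3.
A→B: (-9)(-2) − (-8)(-2) = 2
B→C: (-8)(0) − (-9)(-2) = -18
C→A: (-9)(-2) − (-9)(0) = 18
Σ = 2
Area = |Σ|/2 = 1.
Net area = 544 − 1 = 543.

543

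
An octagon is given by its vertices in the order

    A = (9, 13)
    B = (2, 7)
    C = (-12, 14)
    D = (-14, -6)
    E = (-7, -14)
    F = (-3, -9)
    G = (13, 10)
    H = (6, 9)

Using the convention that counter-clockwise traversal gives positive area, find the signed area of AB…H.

366.5

Apply the shoelace (surveyor's) formula: 2A = Σ (x_i·y_{i+1} − x_{i+1}·y_i), indices taken mod 8.
A→B: (9)(7) − (2)(13) = 37
B→C: (2)(14) − (-12)(7) = 112
C→D: (-12)(-6) − (-14)(14) = 268
D→E: (-14)(-14) − (-7)(-6) = 154
E→F: (-7)(-9) − (-3)(-14) = 21
F→G: (-3)(10) − (13)(-9) = 87
G→H: (13)(9) − (6)(10) = 57
H→A: (6)(13) − (9)(9) = -3
Σ = 733
Signed area = Σ/2 = 366.5 (positive ⇒ counter-clockwise traversal).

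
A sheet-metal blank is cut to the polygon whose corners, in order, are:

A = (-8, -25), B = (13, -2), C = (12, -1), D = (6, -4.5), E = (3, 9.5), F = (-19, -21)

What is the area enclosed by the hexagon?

399.5

Apply the shoelace (surveyor's) formula: 2A = Σ (x_i·y_{i+1} − x_{i+1}·y_i), indices taken mod 6.
Σ = (341) + (11) + (-48) + (70.5) + (117.5) + (307) = 799
Area = |Σ|/2 = 399.5.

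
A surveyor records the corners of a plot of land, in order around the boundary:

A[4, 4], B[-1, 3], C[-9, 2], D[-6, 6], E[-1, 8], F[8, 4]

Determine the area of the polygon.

Apply the surveyor's formula: 2A = Σ (x_i·y_{i+1} − x_{i+1}·y_i), indices taken mod 6.
Σ = (16) + (25) + (-42) + (-42) + (-68) + (16) = -95
Area = |Σ|/2 = 47.5.

47.5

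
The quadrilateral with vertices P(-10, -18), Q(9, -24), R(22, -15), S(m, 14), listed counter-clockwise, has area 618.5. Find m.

2

The doubled signed area Σ (x_i y_{i+1} − x_{i+1} y_i) is linear in m.
With m=0 it equals 1243; the coefficient of m is -3 (from the two edges through S).
So -3·m + 1243 = 2·618.5 = 1237 ⇒ m = 2.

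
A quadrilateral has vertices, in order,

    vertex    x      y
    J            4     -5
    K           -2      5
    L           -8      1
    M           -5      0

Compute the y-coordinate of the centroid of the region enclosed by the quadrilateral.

6/13

Apply the surveyor's formula. First the cross-terms c_i = x_i·y_{i+1} − x_{i+1}·y_i:
  10, 38, 5, 25  ⇒  2A = 78, A = 39.
Then Σ (y_i + y_{i+1})·c_i = 108, so ȳ = 108 / (6·39) = 6/13.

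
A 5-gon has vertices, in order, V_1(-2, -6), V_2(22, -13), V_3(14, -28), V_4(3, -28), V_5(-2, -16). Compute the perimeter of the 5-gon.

|V_1V_2| = √((24)² + (-7)²) = √625 = 25
|V_2V_3| = √((-8)² + (-15)²) = √289 = 17
|V_3V_4| = √((-11)² + (0)²) = √121 = 11
|V_4V_5| = √((-5)² + (12)²) = √169 = 13
|V_5V_1| = √((0)² + (10)²) = √100 = 10
Perimeter = 25 + 17 + 11 + 13 + 10 = 76.

76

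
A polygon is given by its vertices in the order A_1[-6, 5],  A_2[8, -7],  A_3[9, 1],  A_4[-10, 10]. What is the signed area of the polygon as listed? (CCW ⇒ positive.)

Apply the surveyor's formula: 2A = Σ (x_i·y_{i+1} − x_{i+1}·y_i), indices taken mod 4.
Σ = (2) + (71) + (100) + (10) = 183
Signed area = Σ/2 = 91.5 (positive ⇒ counter-clockwise traversal).

91.5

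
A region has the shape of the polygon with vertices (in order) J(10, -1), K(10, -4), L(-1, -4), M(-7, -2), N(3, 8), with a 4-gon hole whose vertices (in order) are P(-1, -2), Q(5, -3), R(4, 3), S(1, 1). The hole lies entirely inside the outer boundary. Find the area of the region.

96.5

Outer boundary:
Apply the shoelace formula: 2A = Σ (x_i·y_{i+1} − x_{i+1}·y_i), indices taken mod 5.
Cross-terms: -30, -44, -26, -50, -83  ⇒  Σ = -233
Area = |Σ|/2 = 116.5.
Hole:
Apply Gauss's area formula: 2A = Σ (x_i·y_{i+1} − x_{i+1}·y_i), indices taken mod 4.
P→Q: (-1)(-3) − (5)(-2) = 13
Q→R: (5)(3) − (4)(-3) = 27
R→S: (4)(1) − (1)(3) = 1
S→P: (1)(-2) − (-1)(1) = -1
Σ = 40
Area = |Σ|/2 = 20.
Net area = 116.5 − 20 = 96.5.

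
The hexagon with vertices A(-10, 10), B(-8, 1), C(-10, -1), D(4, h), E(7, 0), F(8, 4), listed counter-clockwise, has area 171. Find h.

The doubled signed area Σ (x_i y_{i+1} − x_{i+1} y_i) is linear in h.
With h=0 it equals 240; the coefficient of h is -17 (from the two edges through D).
So -17·h + 240 = 2·171 = 342 ⇒ h = -6.

-6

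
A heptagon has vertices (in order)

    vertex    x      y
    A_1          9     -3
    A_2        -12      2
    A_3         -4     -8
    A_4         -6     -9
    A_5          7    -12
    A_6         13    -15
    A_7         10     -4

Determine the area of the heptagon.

182

Apply the surveyor's formula: 2A = Σ (x_i·y_{i+1} − x_{i+1}·y_i), indices taken mod 7.
A_1→A_2: (9)(2) − (-12)(-3) = -18
A_2→A_3: (-12)(-8) − (-4)(2) = 104
A_3→A_4: (-4)(-9) − (-6)(-8) = -12
A_4→A_5: (-6)(-12) − (7)(-9) = 135
A_5→A_6: (7)(-15) − (13)(-12) = 51
A_6→A_7: (13)(-4) − (10)(-15) = 98
A_7→A_1: (10)(-3) − (9)(-4) = 6
Σ = 364
Area = |Σ|/2 = 182.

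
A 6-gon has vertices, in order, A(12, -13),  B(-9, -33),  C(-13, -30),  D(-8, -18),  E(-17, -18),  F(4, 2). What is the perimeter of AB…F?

|AB| = √((-21)² + (-20)²) = √841 = 29
|BC| = √((-4)² + (3)²) = √25 = 5
|CD| = √((5)² + (12)²) = √169 = 13
|DE| = √((-9)² + (0)²) = √81 = 9
|EF| = √((21)² + (20)²) = √841 = 29
|FA| = √((8)² + (-15)²) = √289 = 17
Perimeter = 29 + 5 + 13 + 9 + 29 + 17 = 102.

102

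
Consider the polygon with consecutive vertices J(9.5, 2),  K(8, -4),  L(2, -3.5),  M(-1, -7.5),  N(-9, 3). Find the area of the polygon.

J→K: (9.5)(-4) − (8)(2) = -54
K→L: (8)(-3.5) − (2)(-4) = -20
L→M: (2)(-7.5) − (-1)(-3.5) = -18.5
M→N: (-1)(3) − (-9)(-7.5) = -70.5
N→J: (-9)(2) − (9.5)(3) = -46.5
Σ = -209.5
Area = |Σ|/2 = 104.75.

104.75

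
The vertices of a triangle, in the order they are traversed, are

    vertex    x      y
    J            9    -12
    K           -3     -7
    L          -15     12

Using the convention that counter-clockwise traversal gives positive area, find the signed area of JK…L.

-84

Apply the shoelace (surveyor's) formula: 2A = Σ (x_i·y_{i+1} − x_{i+1}·y_i), indices taken mod 3.
Σ = (-99) + (-141) + (72) = -168
Signed area = Σ/2 = -84 (negative ⇒ clockwise traversal).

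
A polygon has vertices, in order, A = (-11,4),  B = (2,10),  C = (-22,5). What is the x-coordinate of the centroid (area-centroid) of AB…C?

Apply Gauss's area formula. First the cross-terms c_i = x_i·y_{i+1} − x_{i+1}·y_i:
  -118, 230, -33  ⇒  2A = 79, A = 39.5.
Then Σ (x_i + x_{i+1})·c_i = -2449, so x̄ = -2449 / (6·39.5) = -31/3.

-31/3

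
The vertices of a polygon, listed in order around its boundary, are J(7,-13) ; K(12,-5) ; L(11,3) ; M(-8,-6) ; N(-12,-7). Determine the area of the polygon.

179.5

Apply the shoelace (surveyor's) formula: 2A = Σ (x_i·y_{i+1} − x_{i+1}·y_i), indices taken mod 5.
J→K: (7)(-5) − (12)(-13) = 121
K→L: (12)(3) − (11)(-5) = 91
L→M: (11)(-6) − (-8)(3) = -42
M→N: (-8)(-7) − (-12)(-6) = -16
N→J: (-12)(-13) − (7)(-7) = 205
Σ = 359
Area = |Σ|/2 = 179.5.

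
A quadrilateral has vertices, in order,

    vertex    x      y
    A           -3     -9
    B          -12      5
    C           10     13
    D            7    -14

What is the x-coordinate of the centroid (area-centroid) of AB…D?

Apply the shoelace formula. First the cross-terms c_i = x_i·y_{i+1} − x_{i+1}·y_i:
  -123, -206, -231, -105  ⇒  2A = -665, A = -332.5.
Then Σ (x_i + x_{i+1})·c_i = -2090, so x̄ = -2090 / (6·(-332.5)) = 22/21.

22/21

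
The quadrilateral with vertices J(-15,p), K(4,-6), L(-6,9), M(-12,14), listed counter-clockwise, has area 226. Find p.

-8

Write out the shoelace sum; only the two edges meeting at J involve p:
2·Area = [((-12)·p − (-15)·14) + ((-15)·(-6) − 4·p)] + 24
       = -16·p + 324 = 452
⇒ p = -8.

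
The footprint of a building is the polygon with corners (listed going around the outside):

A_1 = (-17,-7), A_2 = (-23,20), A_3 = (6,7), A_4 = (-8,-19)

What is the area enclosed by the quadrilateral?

553.5

Apply the shoelace formula: 2A = Σ (x_i·y_{i+1} − x_{i+1}·y_i), indices taken mod 4.
Cross-terms: -501, -281, -58, -267  ⇒  Σ = -1107
Area = |Σ|/2 = 553.5.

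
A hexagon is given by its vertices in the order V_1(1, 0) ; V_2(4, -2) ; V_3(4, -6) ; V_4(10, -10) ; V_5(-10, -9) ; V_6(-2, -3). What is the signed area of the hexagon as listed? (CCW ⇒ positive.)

-86.5

V_1→V_2: (1)(-2) − (4)(0) = -2
V_2→V_3: (4)(-6) − (4)(-2) = -16
V_3→V_4: (4)(-10) − (10)(-6) = 20
V_4→V_5: (10)(-9) − (-10)(-10) = -190
V_5→V_6: (-10)(-3) − (-2)(-9) = 12
V_6→V_1: (-2)(0) − (1)(-3) = 3
Σ = -173
Signed area = Σ/2 = -86.5 (negative ⇒ clockwise traversal).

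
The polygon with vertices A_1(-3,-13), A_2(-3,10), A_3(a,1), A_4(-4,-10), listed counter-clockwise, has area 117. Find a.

Write out the shoelace sum; only the two edges meeting at A_3 involve a:
2·Area = [((-3)·1 − a·10) + (a·(-10) − (-4)·1)] + -47
       = -20·a + -46 = 234
⇒ a = -14.

-14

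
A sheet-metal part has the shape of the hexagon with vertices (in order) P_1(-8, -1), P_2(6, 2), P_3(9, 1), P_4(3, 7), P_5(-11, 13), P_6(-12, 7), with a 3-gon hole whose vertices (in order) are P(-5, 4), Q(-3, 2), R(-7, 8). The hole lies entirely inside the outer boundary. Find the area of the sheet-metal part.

Outer boundary:
Apply the shoelace (surveyor's) formula: 2A = Σ (x_i·y_{i+1} − x_{i+1}·y_i), indices taken mod 6.
P_1→P_2: (-8)(2) − (6)(-1) = -10
P_2→P_3: (6)(1) − (9)(2) = -12
P_3→P_4: (9)(7) − (3)(1) = 60
P_4→P_5: (3)(13) − (-11)(7) = 116
P_5→P_6: (-11)(7) − (-12)(13) = 79
P_6→P_1: (-12)(-1) − (-8)(7) = 68
Σ = 301
Area = |Σ|/2 = 150.5.
Hole:
Apply the surveyor's formula: 2A = Σ (x_i·y_{i+1} − x_{i+1}·y_i), indices taken mod 3.
Σ = (2) + (-10) + (12) = 4
Area = |Σ|/2 = 2.
Net area = 150.5 − 2 = 148.5.

148.5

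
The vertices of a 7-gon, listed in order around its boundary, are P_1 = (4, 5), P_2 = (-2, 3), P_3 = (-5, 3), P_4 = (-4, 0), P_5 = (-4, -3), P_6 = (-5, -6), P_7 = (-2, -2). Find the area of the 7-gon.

P_1→P_2: (4)(3) − (-2)(5) = 22
P_2→P_3: (-2)(3) − (-5)(3) = 9
P_3→P_4: (-5)(0) − (-4)(3) = 12
P_4→P_5: (-4)(-3) − (-4)(0) = 12
P_5→P_6: (-4)(-6) − (-5)(-3) = 9
P_6→P_7: (-5)(-2) − (-2)(-6) = -2
P_7→P_1: (-2)(5) − (4)(-2) = -2
Σ = 60
Area = |Σ|/2 = 30.

30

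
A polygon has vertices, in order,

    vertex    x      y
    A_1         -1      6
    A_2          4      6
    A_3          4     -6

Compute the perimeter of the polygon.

|A_1A_2| = √((5)² + (0)²) = √25 = 5
|A_2A_3| = √((0)² + (-12)²) = √144 = 12
|A_3A_1| = √((-5)² + (12)²) = √169 = 13
Perimeter = 5 + 12 + 13 = 30.

30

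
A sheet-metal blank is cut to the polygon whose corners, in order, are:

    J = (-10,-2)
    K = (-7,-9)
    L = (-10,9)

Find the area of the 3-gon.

Apply the shoelace (surveyor's) formula: 2A = Σ (x_i·y_{i+1} − x_{i+1}·y_i), indices taken mod 3.
Σ = (76) + (-153) + (110) = 33
Area = |Σ|/2 = 16.5.

16.5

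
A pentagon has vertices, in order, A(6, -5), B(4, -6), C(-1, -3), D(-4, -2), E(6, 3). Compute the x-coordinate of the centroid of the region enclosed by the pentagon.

Apply Gauss's area formula. First the cross-terms c_i = x_i·y_{i+1} − x_{i+1}·y_i:
  -16, -18, -10, 0, -48  ⇒  2A = -92, A = -46.
Then Σ (x_i + x_{i+1})·c_i = -740, so x̄ = -740 / (6·(-46)) = 185/69.

185/69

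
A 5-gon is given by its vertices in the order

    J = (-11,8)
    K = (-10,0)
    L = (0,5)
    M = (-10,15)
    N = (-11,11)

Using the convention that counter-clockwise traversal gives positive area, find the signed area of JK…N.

Apply the shoelace formula: 2A = Σ (x_i·y_{i+1} − x_{i+1}·y_i), indices taken mod 5.
Cross-terms: 80, -50, 50, 55, 33  ⇒  Σ = 168
Signed area = Σ/2 = 84 (positive ⇒ counter-clockwise traversal).

84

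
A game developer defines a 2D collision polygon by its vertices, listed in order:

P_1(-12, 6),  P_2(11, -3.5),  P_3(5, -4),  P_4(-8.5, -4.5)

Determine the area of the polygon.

P_1→P_2: (-12)(-3.5) − (11)(6) = -24
P_2→P_3: (11)(-4) − (5)(-3.5) = -26.5
P_3→P_4: (5)(-4.5) − (-8.5)(-4) = -56.5
P_4→P_1: (-8.5)(6) − (-12)(-4.5) = -105
Σ = -212
Area = |Σ|/2 = 106.

106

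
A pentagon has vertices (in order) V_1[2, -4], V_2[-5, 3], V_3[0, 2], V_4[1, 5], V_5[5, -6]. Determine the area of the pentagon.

Apply Gauss's area formula: 2A = Σ (x_i·y_{i+1} − x_{i+1}·y_i), indices taken mod 5.
Σ = (-14) + (-10) + (-2) + (-31) + (-8) = -65
Area = |Σ|/2 = 32.5.

32.5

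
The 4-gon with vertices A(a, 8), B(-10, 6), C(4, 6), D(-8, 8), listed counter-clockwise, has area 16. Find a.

The doubled signed area Σ (x_i y_{i+1} − x_{i+1} y_i) is linear in a.
With a=0 it equals 12; the coefficient of a is -2 (from the two edges through A).
So -2·a + 12 = 2·16 = 32 ⇒ a = -10.

-10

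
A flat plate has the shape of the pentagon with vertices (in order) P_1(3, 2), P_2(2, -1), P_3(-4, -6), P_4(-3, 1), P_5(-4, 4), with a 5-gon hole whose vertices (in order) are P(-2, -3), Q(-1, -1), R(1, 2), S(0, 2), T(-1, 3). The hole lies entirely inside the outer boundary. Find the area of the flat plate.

Outer boundary:
Apply Gauss's area formula: 2A = Σ (x_i·y_{i+1} − x_{i+1}·y_i), indices taken mod 5.
Σ = (-7) + (-16) + (-22) + (-8) + (-20) = -73
Area = |Σ|/2 = 36.5.
Hole:
Apply the shoelace formula: 2A = Σ (x_i·y_{i+1} − x_{i+1}·y_i), indices taken mod 5.
P→Q: (-2)(-1) − (-1)(-3) = -1
Q→R: (-1)(2) − (1)(-1) = -1
R→S: (1)(2) − (0)(2) = 2
S→T: (0)(3) − (-1)(2) = 2
T→P: (-1)(-3) − (-2)(3) = 9
Σ = 11
Area = |Σ|/2 = 5.5.
Net area = 36.5 − 5.5 = 31.

31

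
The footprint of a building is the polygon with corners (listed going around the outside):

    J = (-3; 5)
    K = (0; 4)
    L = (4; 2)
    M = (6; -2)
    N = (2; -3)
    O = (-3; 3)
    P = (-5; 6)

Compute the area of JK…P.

Σ = (-12) + (-16) + (-20) + (-14) + (-3) + (-3) + (-7) = -75
Area = |Σ|/2 = 37.5.

37.5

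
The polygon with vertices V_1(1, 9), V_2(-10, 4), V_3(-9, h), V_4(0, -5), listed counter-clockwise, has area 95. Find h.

The doubled signed area Σ (x_i y_{i+1} − x_{i+1} y_i) is linear in h.
With h=0 it equals 180; the coefficient of h is -10 (from the two edges through V_3).
So -10·h + 180 = 2·95 = 190 ⇒ h = -1.

-1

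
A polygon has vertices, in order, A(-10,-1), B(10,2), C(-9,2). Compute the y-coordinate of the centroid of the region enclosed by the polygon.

1

Apply the surveyor's formula. First the cross-terms c_i = x_i·y_{i+1} − x_{i+1}·y_i:
  -10, 38, 29  ⇒  2A = 57, A = 28.5.
Then Σ (y_i + y_{i+1})·c_i = 171, so ȳ = 171 / (6·28.5) = 1.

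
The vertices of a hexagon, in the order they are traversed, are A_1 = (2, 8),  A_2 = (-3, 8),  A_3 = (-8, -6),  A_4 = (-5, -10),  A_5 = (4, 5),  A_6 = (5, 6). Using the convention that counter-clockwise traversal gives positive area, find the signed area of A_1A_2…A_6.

A_1→A_2: (2)(8) − (-3)(8) = 40
A_2→A_3: (-3)(-6) − (-8)(8) = 82
A_3→A_4: (-8)(-10) − (-5)(-6) = 50
A_4→A_5: (-5)(5) − (4)(-10) = 15
A_5→A_6: (4)(6) − (5)(5) = -1
A_6→A_1: (5)(8) − (2)(6) = 28
Σ = 214
Signed area = Σ/2 = 107 (positive ⇒ counter-clockwise traversal).

107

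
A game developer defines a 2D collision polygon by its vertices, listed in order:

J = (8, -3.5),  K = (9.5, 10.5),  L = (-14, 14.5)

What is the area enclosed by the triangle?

167.5

Apply the surveyor's formula: 2A = Σ (x_i·y_{i+1} − x_{i+1}·y_i), indices taken mod 3.
J→K: (8)(10.5) − (9.5)(-3.5) = 117.25
K→L: (9.5)(14.5) − (-14)(10.5) = 284.75
L→J: (-14)(-3.5) − (8)(14.5) = -67
Σ = 335
Area = |Σ|/2 = 167.5.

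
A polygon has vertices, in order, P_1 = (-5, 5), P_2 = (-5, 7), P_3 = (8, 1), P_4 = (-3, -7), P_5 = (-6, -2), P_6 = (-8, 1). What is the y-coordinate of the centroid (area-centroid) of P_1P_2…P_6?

22/93

Apply the shoelace (surveyor's) formula. First the cross-terms c_i = x_i·y_{i+1} − x_{i+1}·y_i:
  -10, -61, -53, -36, -22, -35  ⇒  2A = -217, A = -108.5.
Then Σ (y_i + y_{i+1})·c_i = -154, so ȳ = -154 / (6·(-108.5)) = 22/93.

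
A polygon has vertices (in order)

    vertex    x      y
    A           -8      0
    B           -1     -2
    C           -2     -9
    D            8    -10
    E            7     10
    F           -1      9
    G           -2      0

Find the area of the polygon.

Σ = (16) + (5) + (92) + (150) + (73) + (18) + (0) = 354
Area = |Σ|/2 = 177.

177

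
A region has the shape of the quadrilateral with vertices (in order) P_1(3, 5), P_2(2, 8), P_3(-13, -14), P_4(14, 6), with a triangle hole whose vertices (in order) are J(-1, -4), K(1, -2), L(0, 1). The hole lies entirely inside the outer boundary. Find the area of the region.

126

Outer boundary:
Apply the shoelace formula: 2A = Σ (x_i·y_{i+1} − x_{i+1}·y_i), indices taken mod 4.
Σ = (14) + (76) + (118) + (52) = 260
Area = |Σ|/2 = 130.
Hole:
Cross-terms: 6, 1, 1  ⇒  Σ = 8
Area = |Σ|/2 = 4.
Net area = 130 − 4 = 126.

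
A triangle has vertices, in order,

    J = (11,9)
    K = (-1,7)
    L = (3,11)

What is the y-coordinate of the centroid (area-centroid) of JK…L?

9

Apply Gauss's area formula. First the cross-terms c_i = x_i·y_{i+1} − x_{i+1}·y_i:
  86, -32, -94  ⇒  2A = -40, A = -20.
Then Σ (y_i + y_{i+1})·c_i = -1080, so ȳ = -1080 / (6·(-20)) = 9.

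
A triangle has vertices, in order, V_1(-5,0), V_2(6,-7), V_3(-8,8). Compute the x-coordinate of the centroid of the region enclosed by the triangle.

Apply the surveyor's formula. First the cross-terms c_i = x_i·y_{i+1} − x_{i+1}·y_i:
  35, -8, 40  ⇒  2A = 67, A = 33.5.
Then Σ (x_i + x_{i+1})·c_i = -469, so x̄ = -469 / (6·33.5) = -7/3.

-7/3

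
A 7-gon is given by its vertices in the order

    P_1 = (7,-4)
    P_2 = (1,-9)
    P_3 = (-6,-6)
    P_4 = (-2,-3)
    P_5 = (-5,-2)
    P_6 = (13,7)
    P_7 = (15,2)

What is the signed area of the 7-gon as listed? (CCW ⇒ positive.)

Apply the shoelace formula: 2A = Σ (x_i·y_{i+1} − x_{i+1}·y_i), indices taken mod 7.
Σ = (-59) + (-60) + (6) + (-11) + (-9) + (-79) + (-74) = -286
Signed area = Σ/2 = -143 (negative ⇒ clockwise traversal).

-143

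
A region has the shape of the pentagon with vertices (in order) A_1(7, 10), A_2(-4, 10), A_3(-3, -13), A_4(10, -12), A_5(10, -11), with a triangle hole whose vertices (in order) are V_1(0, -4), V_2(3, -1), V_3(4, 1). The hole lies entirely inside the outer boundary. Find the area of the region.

271

Outer boundary:
Σ = (110) + (82) + (166) + (10) + (177) = 545
Area = |Σ|/2 = 272.5.
Hole:
Apply the surveyor's formula: 2A = Σ (x_i·y_{i+1} − x_{i+1}·y_i), indices taken mod 3.
V_1→V_2: (0)(-1) − (3)(-4) = 12
V_2→V_3: (3)(1) − (4)(-1) = 7
V_3→V_1: (4)(-4) − (0)(1) = -16
Σ = 3
Area = |Σ|/2 = 1.5.
Net area = 272.5 − 1.5 = 271.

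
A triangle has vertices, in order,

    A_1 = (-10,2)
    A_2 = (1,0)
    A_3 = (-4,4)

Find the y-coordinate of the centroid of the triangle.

2

Apply the shoelace formula. First the cross-terms c_i = x_i·y_{i+1} − x_{i+1}·y_i:
  -2, 4, 32  ⇒  2A = 34, A = 17.
Then Σ (y_i + y_{i+1})·c_i = 204, so ȳ = 204 / (6·17) = 2.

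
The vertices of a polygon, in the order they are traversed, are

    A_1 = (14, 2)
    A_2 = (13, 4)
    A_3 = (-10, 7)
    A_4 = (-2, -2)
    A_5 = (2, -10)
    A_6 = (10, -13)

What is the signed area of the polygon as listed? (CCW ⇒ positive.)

Apply Gauss's area formula: 2A = Σ (x_i·y_{i+1} − x_{i+1}·y_i), indices taken mod 6.
A_1→A_2: (14)(4) − (13)(2) = 30
A_2→A_3: (13)(7) − (-10)(4) = 131
A_3→A_4: (-10)(-2) − (-2)(7) = 34
A_4→A_5: (-2)(-10) − (2)(-2) = 24
A_5→A_6: (2)(-13) − (10)(-10) = 74
A_6→A_1: (10)(2) − (14)(-13) = 202
Σ = 495
Signed area = Σ/2 = 247.5 (positive ⇒ counter-clockwise traversal).

247.5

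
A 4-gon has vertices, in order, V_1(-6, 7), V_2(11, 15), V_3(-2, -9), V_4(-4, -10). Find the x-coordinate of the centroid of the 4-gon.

Apply the shoelace formula. First the cross-terms c_i = x_i·y_{i+1} − x_{i+1}·y_i:
  -167, -69, -16, -88  ⇒  2A = -340, A = -170.
Then Σ (x_i + x_{i+1})·c_i = -480, so x̄ = -480 / (6·(-170)) = 8/17.

8/17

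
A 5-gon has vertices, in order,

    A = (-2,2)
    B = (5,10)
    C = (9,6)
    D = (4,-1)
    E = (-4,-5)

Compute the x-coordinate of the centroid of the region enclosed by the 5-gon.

Apply the surveyor's formula. First the cross-terms c_i = x_i·y_{i+1} − x_{i+1}·y_i:
  -30, -60, -33, -24, -18  ⇒  2A = -165, A = -82.5.
Then Σ (x_i + x_{i+1})·c_i = -1251, so x̄ = -1251 / (6·(-82.5)) = 139/55.

139/55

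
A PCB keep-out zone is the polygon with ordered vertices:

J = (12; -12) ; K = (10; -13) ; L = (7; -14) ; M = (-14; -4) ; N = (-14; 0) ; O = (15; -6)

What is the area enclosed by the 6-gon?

Apply Gauss's area formula: 2A = Σ (x_i·y_{i+1} − x_{i+1}·y_i), indices taken mod 6.
J→K: (12)(-13) − (10)(-12) = -36
K→L: (10)(-14) − (7)(-13) = -49
L→M: (7)(-4) − (-14)(-14) = -224
M→N: (-14)(0) − (-14)(-4) = -56
N→O: (-14)(-6) − (15)(0) = 84
O→J: (15)(-12) − (12)(-6) = -108
Σ = -389
Area = |Σ|/2 = 194.5.

194.5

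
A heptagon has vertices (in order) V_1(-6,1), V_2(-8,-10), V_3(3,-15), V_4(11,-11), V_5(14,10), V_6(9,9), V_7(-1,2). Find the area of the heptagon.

Cross-terms: 68, 150, 132, 264, 36, 27, 11  ⇒  Σ = 688
Area = |Σ|/2 = 344.

344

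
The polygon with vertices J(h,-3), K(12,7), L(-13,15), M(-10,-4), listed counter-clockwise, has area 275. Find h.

Write out the shoelace sum; only the two edges meeting at J involve h:
2·Area = [((-10)·(-3) − h·(-4)) + (h·7 − 12·(-3))] + 473
       = 11·h + 539 = 550
⇒ h = 1.

1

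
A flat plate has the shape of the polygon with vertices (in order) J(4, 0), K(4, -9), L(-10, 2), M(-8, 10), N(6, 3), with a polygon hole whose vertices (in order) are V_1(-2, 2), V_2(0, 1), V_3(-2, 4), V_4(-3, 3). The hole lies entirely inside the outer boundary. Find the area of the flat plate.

146

Outer boundary:
Apply Gauss's area formula: 2A = Σ (x_i·y_{i+1} − x_{i+1}·y_i), indices taken mod 5.
Σ = (-36) + (-82) + (-84) + (-84) + (-12) = -298
Area = |Σ|/2 = 149.
Hole:
Apply the shoelace formula: 2A = Σ (x_i·y_{i+1} − x_{i+1}·y_i), indices taken mod 4.
Σ = (-2) + (2) + (6) + (0) = 6
Area = |Σ|/2 = 3.
Net area = 149 − 3 = 146.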